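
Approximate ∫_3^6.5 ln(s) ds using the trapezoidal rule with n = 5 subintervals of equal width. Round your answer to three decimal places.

Δs = (6.5 − 3)/5 = 0.7.
f(3) ≈ 1.099, f(3.7) ≈ 1.308, f(4.4) ≈ 1.482, f(5.1) ≈ 1.629, f(5.8) ≈ 1.758, f(6.5) ≈ 1.872.
T_5 = (Δs/2)·[f(s_0) + 2f(s_1) + ... + 2f(s_{4}) + f(s_5)].
Sum ≈ 5.364.

5.364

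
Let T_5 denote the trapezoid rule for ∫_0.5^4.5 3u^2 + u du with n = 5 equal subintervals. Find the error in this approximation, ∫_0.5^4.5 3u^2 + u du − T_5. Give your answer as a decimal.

Exact integral: ∫_0.5^4.5 f(u) du = 101.
T_5 = 102.28.
Error = 101 − 102.28 = -1.28.

-1.28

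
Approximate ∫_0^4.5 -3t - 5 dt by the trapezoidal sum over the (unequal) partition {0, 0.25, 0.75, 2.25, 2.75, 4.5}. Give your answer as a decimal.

Subinterval widths: 0.25, 0.5, 1.5, 0.5, 1.75.
f(0) = -5, f(0.25) = -5.75, f(0.75) = -7.25, f(2.25) = -11.75, f(2.75) = -13.25, f(4.5) = -18.5.
On each subinterval the trapezoid contributes (Δt_i/2)·[f(t_{i-1}) + f(t_i)].
Sum = -52.875.

-52.875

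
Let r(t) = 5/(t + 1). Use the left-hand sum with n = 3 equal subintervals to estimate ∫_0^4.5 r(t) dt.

12.375

Δt = (4.5 − 0)/3 = 1.5.
Left endpoints: 0, 1.5, 3.
r(0) = 5, r(1.5) = 2, r(3) = 1.25.
Sum = Δt · [r(0) + r(1.5) + r(3)].
Sum = 12.375.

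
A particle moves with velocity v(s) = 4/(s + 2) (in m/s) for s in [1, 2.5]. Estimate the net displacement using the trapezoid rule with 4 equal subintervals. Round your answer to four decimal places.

1.6247

Δs = (2.5 − 1)/4 = 0.375.
v(1) = 4/3, v(1.375) = 32/27, v(1.75) = 16/15, v(2.125) = 32/33, v(2.5) = 8/9.
T_4 = (Δs/2)·[v(s_0) + 2v(s_1) + 2v(s_2) + 2v(s_3) + v(s_4)].
Sum ≈ 1.6247.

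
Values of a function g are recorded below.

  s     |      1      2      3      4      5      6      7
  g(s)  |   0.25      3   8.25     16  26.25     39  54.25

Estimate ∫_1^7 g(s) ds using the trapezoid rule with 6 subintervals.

Δs = 1.
T_6 = (1/2)·[0.25 + 2·3 + 2·8.25 + 2·16 + 2·26.25 + 2·39 + 54.25] = 119.75.

119.75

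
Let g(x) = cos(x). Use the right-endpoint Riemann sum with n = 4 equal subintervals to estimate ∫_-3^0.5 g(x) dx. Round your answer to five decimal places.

1.39750

Δx = (0.5 − (-3))/4 = 0.875.
Right endpoints: -2.125, -1.25, -0.375, 0.5.
g(-2.125) ≈ -0.52627, g(-1.25) ≈ 0.31532, g(-0.375) ≈ 0.93051, g(0.5) ≈ 0.87758.
Sum = Δx · [g(-2.125) + g(-1.25) + g(-0.375) + g(0.5)].
Sum ≈ 1.39750.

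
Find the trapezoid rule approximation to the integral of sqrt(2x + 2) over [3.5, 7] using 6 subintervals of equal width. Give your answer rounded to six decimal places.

12.330972

Δx = (7 − 3.5)/6 = 7/12.
f(3.5) ≈ 3.000000, f(49/12) ≈ 3.188521, f(14/3) ≈ 3.366502, f(5.25) ≈ 3.535534, f(35/6) ≈ 3.696846, f(77/12) ≈ 3.851407, f(7) ≈ 4.000000.
T_6 = (Δx/2)·[f(x_0) + 2f(x_1) + ... + 2f(x_{5}) + f(x_6)].
Sum ≈ 12.330972.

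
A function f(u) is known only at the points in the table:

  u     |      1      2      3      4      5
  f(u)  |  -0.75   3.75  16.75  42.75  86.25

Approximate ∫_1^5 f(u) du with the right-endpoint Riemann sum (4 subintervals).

Δu = 1.
Sum = 1·[3.75 + 16.75 + 42.75 + 86.25] = 149.5.

149.5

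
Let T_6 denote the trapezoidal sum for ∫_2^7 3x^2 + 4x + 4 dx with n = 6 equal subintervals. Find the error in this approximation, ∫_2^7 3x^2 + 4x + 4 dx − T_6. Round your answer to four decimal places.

-1.7361

Exact integral: ∫_2^7 f(x) dx = 445.
T_6 ≈ 446.736111.
Error ≈ 445 − 446.736111 ≈ -1.7361.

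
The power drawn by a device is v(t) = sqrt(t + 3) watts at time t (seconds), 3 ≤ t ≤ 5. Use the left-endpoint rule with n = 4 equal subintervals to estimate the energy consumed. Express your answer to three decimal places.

5.192

Δt = (5 − 3)/4 = 0.5.
Left endpoints: 3, 3.5, 4, 4.5.
v(3) ≈ 2.449, v(3.5) ≈ 2.550, v(4) ≈ 2.646, v(4.5) ≈ 2.739.
Sum = Δt · [v(3) + v(3.5) + v(4) + v(4.5)].
Sum ≈ 5.192.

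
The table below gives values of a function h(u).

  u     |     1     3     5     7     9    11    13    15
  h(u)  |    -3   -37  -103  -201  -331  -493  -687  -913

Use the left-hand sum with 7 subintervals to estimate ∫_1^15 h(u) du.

Δu = 2.
Sum = 2·[(-3) + (-37) + (-103) + (-201) + (-331) + (-493) + (-687)] = -3710.

-3710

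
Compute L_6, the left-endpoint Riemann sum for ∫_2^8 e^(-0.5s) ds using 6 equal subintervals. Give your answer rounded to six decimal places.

Δs = (8 − 2)/6 = 1.
Left endpoints: 2, 3, 4, 5, 6, 7.
f(2) ≈ 0.367879, f(3) ≈ 0.223130, f(4) ≈ 0.135335, f(5) ≈ 0.082085, f(6) ≈ 0.049787, f(7) ≈ 0.030197.
Sum = Δs · [f(2) + f(3) + f(4) + ...].
Sum ≈ 0.888414.

0.888414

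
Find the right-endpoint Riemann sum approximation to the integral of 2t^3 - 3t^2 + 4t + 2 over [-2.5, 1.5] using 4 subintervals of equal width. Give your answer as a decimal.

-7

Δt = (1.5 − (-2.5))/4 = 1.
Right endpoints: -1.5, -0.5, 0.5, 1.5.
f(-1.5) = -17.5, f(-0.5) = -1, f(0.5) = 3.5, f(1.5) = 8.
Sum = Δt · [f(-1.5) + f(-0.5) + f(0.5) + f(1.5)].
Sum = -7.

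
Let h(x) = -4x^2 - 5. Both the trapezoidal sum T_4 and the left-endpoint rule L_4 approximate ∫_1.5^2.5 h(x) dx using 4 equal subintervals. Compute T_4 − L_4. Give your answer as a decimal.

T_4 = -21.375.
L_4 = -19.375.
T_4 − L_4 = -2.

-2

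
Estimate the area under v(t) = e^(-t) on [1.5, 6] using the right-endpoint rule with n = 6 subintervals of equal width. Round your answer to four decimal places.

0.1482

Δt = (6 − 1.5)/6 = 0.75.
Right endpoints: 2.25, 3, 3.75, 4.5, 5.25, 6.
v(2.25) ≈ 0.1054, v(3) ≈ 0.0498, v(3.75) ≈ 0.0235, v(4.5) ≈ 0.0111, v(5.25) ≈ 0.0052, v(6) ≈ 0.0025.
Sum = Δt · [v(2.25) + v(3) + v(3.75) + ...].
Sum ≈ 0.1482.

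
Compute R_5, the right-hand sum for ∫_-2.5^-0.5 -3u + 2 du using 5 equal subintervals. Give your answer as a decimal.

11.8

Δu = (-0.5 − (-2.5))/5 = 0.4.
Right endpoints: -2.1, -1.7, -1.3, -0.9, -0.5.
f(-2.1) = 8.3, f(-1.7) = 7.1, f(-1.3) = 5.9, f(-0.9) = 4.7, f(-0.5) = 3.5.
Sum = Δu · [f(-2.1) + f(-1.7) + f(-1.3) + f(-0.9) + f(-0.5)].
Sum = 11.8.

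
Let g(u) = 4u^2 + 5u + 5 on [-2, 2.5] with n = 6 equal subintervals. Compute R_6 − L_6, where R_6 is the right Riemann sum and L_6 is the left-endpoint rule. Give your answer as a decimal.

R_6 = 73.125.
L_6 = 49.5.
R_6 − L_6 = 23.625.

23.625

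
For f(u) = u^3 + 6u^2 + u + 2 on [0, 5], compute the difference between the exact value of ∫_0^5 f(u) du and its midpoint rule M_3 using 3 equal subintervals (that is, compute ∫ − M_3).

15.625

Exact integral: ∫_0^5 f(u) du = 428.75.
M_3 = 413.125.
Error = 428.75 − 413.125 = 15.625.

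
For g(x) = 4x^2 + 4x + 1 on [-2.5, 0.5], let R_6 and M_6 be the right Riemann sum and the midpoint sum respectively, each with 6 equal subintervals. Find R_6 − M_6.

-2.25

R_6 = 9.5.
M_6 = 11.75.
R_6 − M_6 = -2.25.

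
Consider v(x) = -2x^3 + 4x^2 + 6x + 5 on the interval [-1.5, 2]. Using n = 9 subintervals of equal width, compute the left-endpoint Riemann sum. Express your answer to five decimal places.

31.64763

Δx = (2 − (-1.5))/9 = 7/18.
Left endpoints: -1.5, -10/9, -13/18, -1/3, 1/18, 4/9, 5/6, 11/9, 29/18.
v(-1.5) = 11.75, v(-10/9) = 4385/729, v(-13/18) = 10225/2916, v(-1/3) = 95/27, v(1/18) = 15587/2916, v(4/9) = 6037/729, v(5/6) = 1255/108, v(11/9) = 10685/729, v(29/18) = 48655/2916.
Sum = Δx · [v(-1.5) + v(-10/9) + v(-13/18) + ...].
Sum ≈ 31.64763.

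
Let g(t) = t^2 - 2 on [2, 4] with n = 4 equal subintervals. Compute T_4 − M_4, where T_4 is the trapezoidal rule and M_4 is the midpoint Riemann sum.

0.125

T_4 = 14.75.
M_4 = 14.625.
T_4 − M_4 = 0.125.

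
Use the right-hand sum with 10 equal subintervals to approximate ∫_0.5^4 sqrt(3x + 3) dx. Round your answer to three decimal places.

Δx = (4 − 0.5)/10 = 0.35.
Right endpoints: 0.85, 1.2, 1.55, 1.9, 2.25, 2.6, 2.95, 3.3, 3.65, 4.
f(0.85) ≈ 2.356, f(1.2) ≈ 2.569, f(1.55) ≈ 2.766, f(1.9) ≈ 2.950, f(2.25) ≈ 3.122, f(2.6) ≈ 3.286, f(2.95) ≈ 3.442, f(3.3) ≈ 3.592, f(3.65) ≈ 3.735, f(4) ≈ 3.873.
Sum = Δx · [f(0.85) + f(1.2) + f(1.55) + ...].
Sum ≈ 11.092.

11.092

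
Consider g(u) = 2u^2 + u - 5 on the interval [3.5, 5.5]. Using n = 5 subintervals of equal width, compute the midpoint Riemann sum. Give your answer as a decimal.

81.28

Δu = (5.5 − 3.5)/5 = 0.4.
Midpoints: 3.7, 4.1, 4.5, 4.9, 5.3.
g(3.7) = 26.08, g(4.1) = 32.72, g(4.5) = 40, g(4.9) = 47.92, g(5.3) = 56.48.
Sum = Δu · [g(3.7) + g(4.1) + g(4.5) + g(4.9) + g(5.3)].
Sum = 81.28.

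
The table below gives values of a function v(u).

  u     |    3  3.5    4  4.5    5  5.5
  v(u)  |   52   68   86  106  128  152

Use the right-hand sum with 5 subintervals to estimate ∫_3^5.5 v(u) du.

270

Δu = 0.5.
Sum = 0.5·[68 + 86 + 106 + 128 + 152] = 270.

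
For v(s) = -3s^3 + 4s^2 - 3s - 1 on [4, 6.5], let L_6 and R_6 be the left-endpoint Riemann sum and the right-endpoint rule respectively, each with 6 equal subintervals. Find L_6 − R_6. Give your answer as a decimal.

L_6 ≈ -799.639034.
R_6 ≈ -1022.295284.
L_6 − R_6 = 222.65625.

222.65625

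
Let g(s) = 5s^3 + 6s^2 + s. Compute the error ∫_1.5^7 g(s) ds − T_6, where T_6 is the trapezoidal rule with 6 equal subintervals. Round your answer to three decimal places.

-53.725

Exact integral: ∫_1.5^7 g(s) ds = 3697.546875.
T_6 ≈ 3751.27214.
Error ≈ 3697.546875 − 3751.27214 ≈ -53.725.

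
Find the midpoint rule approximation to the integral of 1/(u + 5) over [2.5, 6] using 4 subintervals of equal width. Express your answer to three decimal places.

0.383

Δu = (6 − 2.5)/4 = 0.875.
Midpoints: 2.9375, 3.8125, 4.6875, 5.5625.
f(2.9375) = 16/127, f(3.8125) = 16/141, f(4.6875) = 16/155, f(5.5625) = 16/169.
Sum = Δu · [f(2.9375) + f(3.8125) + f(4.6875) + f(5.5625)].
Sum ≈ 0.383.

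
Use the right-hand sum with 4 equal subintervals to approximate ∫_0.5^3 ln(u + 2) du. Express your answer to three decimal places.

3.467

Δu = (3 − 0.5)/4 = 0.625.
Right endpoints: 1.125, 1.75, 2.375, 3.
f(1.125) ≈ 1.139, f(1.75) ≈ 1.322, f(2.375) ≈ 1.476, f(3) ≈ 1.609.
Sum = Δu · [f(1.125) + f(1.75) + f(2.375) + f(3)].
Sum ≈ 3.467.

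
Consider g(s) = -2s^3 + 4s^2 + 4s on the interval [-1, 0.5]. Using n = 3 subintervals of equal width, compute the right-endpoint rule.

Δs = (0.5 − (-1))/3 = 0.5.
Right endpoints: -0.5, 0, 0.5.
g(-0.5) = -0.75, g(0) = 0, g(0.5) = 2.75.
Sum = Δs · [g(-0.5) + g(0) + g(0.5)].
Sum = 1.

1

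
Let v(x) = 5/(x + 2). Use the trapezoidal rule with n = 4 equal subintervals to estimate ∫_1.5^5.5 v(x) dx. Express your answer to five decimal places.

3.83705

Δx = (5.5 − 1.5)/4 = 1.
v(1.5) = 10/7, v(2.5) = 10/9, v(3.5) = 10/11, v(4.5) = 10/13, v(5.5) = 2/3.
T_4 = (Δx/2)·[v(x_0) + 2v(x_1) + 2v(x_2) + 2v(x_3) + v(x_4)].
Sum ≈ 3.83705.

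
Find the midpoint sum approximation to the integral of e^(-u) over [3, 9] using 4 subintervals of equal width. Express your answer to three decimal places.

Δu = (9 − 3)/4 = 1.5.
Midpoints: 3.75, 5.25, 6.75, 8.25.
f(3.75) ≈ 0.024, f(5.25) ≈ 0.005, f(6.75) ≈ 0.001, f(8.25) ≈ 0.000.
Sum = Δu · [f(3.75) + f(5.25) + f(6.75) + f(8.25)].
Sum ≈ 0.045.

0.045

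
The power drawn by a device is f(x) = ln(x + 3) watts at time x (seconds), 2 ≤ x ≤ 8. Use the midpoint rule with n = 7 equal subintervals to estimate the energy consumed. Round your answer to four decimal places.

Δx = (8 − 2)/7 = 6/7.
Midpoints: 17/7, 23/7, 29/7, 5, 41/7, 47/7, 53/7.
f(17/7) ≈ 1.6917, f(23/7) ≈ 1.8383, f(29/7) ≈ 1.9661, f(5) ≈ 2.0794, f(41/7) ≈ 2.1812, f(47/7) ≈ 2.2736, f(53/7) ≈ 2.3582.
Sum = Δx · [f(17/7) + f(23/7) + f(29/7) + ...].
Sum ≈ 12.3330.

12.3330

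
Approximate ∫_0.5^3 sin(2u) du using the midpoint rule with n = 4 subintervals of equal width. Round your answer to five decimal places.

Δu = (3 − 0.5)/4 = 0.625.
Midpoints: 0.8125, 1.4375, 2.0625, 2.6875.
f(0.8125) ≈ 0.99853, f(1.4375) ≈ 0.26345, f(2.0625) ≈ -0.83239, f(2.6875) ≈ -0.78839.
Sum = Δu · [f(0.8125) + f(1.4375) + f(2.0625) + f(2.6875)].
Sum ≈ -0.22425.

-0.22425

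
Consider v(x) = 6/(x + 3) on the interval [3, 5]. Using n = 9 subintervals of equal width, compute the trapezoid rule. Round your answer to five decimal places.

Δx = (5 − 3)/9 = 2/9.
v(3) = 1, v(29/9) = 27/28, v(31/9) = 27/29, v(11/3) = 0.9, v(35/9) = 27/31, v(37/9) = 0.84375, v(13/3) = 9/11, v(41/9) = 27/34, v(43/9) = 27/35, v(5) = 0.75.
T_9 = (Δx/2)·[v(x_0) + 2v(x_1) + ... + 2v(x_{8}) + v(x_9)].
Sum ≈ 1.72639.

1.72639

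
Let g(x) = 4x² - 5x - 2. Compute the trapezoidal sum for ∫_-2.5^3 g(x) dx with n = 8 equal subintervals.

40.69140625

Δx = (3 − (-2.5))/8 = 0.6875.
g(-2.5) = 35.5, g(-1.8125) = 20.203125, g(-1.125) = 8.6875, g(-0.4375) = 0.953125, g(0.25) = -3, g(0.9375) = -3.171875, g(1.625) = 0.4375, g(2.3125) = 7.828125, g(3) = 19.
T_8 = (Δx/2)·[g(x_0) + 2g(x_1) + ... + 2g(x_{7}) + g(x_8)].
Sum = 40.69140625.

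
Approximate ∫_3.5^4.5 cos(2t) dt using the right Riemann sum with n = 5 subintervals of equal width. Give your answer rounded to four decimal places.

-0.2873

Δt = (4.5 − 3.5)/5 = 0.2.
Right endpoints: 3.7, 3.9, 4.1, 4.3, 4.5.
f(3.7) ≈ 0.4385, f(3.9) ≈ 0.0540, f(4.1) ≈ -0.3392, f(4.3) ≈ -0.6787, f(4.5) ≈ -0.9111.
Sum = Δt · [f(3.7) + f(3.9) + f(4.1) + f(4.3) + f(4.5)].
Sum ≈ -0.2873.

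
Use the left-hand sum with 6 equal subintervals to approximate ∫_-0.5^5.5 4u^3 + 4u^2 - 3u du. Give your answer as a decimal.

742

Δu = (5.5 − (-0.5))/6 = 1.
Left endpoints: -0.5, 0.5, 1.5, 2.5, 3.5, 4.5.
f(-0.5) = 2, f(0.5) = 0, f(1.5) = 18, f(2.5) = 80, f(3.5) = 210, f(4.5) = 432.
Sum = Δu · [f(-0.5) + f(0.5) + f(1.5) + ...].
Sum = 742.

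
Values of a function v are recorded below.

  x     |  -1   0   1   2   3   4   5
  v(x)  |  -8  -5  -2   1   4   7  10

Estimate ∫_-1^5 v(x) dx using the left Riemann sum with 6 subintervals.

Δx = 1.
Sum = 1·[(-8) + (-5) + (-2) + 1 + 4 + 7] = -3.

-3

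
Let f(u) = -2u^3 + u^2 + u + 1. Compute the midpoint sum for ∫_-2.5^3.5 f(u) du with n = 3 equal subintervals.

-23

Δu = (3.5 − (-2.5))/3 = 2.
Midpoints: -1.5, 0.5, 2.5.
f(-1.5) = 8.5, f(0.5) = 1.5, f(2.5) = -21.5.
Sum = Δu · [f(-1.5) + f(0.5) + f(2.5)].
Sum = -23.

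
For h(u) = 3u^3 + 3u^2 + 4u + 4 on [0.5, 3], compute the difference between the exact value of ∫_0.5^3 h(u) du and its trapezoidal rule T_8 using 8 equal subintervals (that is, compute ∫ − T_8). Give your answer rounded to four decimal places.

-0.7629

Exact integral: ∫_0.5^3 h(u) du = 115.078125.
T_8 ≈ 115.841064.
Error ≈ 115.078125 − 115.841064 ≈ -0.7629.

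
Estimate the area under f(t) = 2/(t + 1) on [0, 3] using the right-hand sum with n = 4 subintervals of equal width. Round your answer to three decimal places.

2.294

Δt = (3 − 0)/4 = 0.75.
Right endpoints: 0.75, 1.5, 2.25, 3.
f(0.75) = 8/7, f(1.5) = 0.8, f(2.25) = 8/13, f(3) = 0.5.
Sum = Δt · [f(0.75) + f(1.5) + f(2.25) + f(3)].
Sum ≈ 2.294.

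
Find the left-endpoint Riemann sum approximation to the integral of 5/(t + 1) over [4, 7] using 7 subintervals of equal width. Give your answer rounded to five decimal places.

Δt = (7 − 4)/7 = 3/7.
Left endpoints: 4, 31/7, 34/7, 37/7, 40/7, 43/7, 46/7.
f(4) = 1, f(31/7) = 35/38, f(34/7) = 35/41, f(37/7) = 35/44, f(40/7) = 35/47, f(43/7) = 0.7, f(46/7) = 35/53.
Sum = Δt · [f(4) + f(31/7) + f(34/7) + ...].
Sum ≈ 2.43224.

2.43224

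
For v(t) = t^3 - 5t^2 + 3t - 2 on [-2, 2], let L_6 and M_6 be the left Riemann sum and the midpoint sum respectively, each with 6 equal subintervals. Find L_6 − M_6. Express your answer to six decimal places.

-11.555556

L_6 ≈ -45.48148148.
M_6 ≈ -33.92592593.
L_6 − M_6 ≈ -11.555556.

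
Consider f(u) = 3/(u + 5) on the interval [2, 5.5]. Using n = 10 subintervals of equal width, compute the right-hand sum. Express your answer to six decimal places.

Δu = (5.5 − 2)/10 = 0.35.
Right endpoints: 2.35, 2.7, 3.05, 3.4, 3.75, 4.1, 4.45, 4.8, 5.15, 5.5.
f(2.35) = 20/49, f(2.7) = 30/77, f(3.05) = 60/161, f(3.4) = 5/14, f(3.75) = 12/35, f(4.1) = 30/91, f(4.45) = 20/63, f(4.8) = 15/49, f(5.15) = 60/203, f(5.5) = 2/7.
Sum = Δu · [f(2.35) + f(2.7) + f(3.05) + ...].
Sum ≈ 1.191742.

1.191742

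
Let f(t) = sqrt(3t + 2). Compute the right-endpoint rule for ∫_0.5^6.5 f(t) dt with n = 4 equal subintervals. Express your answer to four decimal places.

Δt = (6.5 − 0.5)/4 = 1.5.
Right endpoints: 2, 3.5, 5, 6.5.
f(2) ≈ 2.8284, f(3.5) ≈ 3.5355, f(5) ≈ 4.1231, f(6.5) ≈ 4.6368.
Sum = Δt · [f(2) + f(3.5) + f(5) + f(6.5)].
Sum ≈ 22.6858.

22.6858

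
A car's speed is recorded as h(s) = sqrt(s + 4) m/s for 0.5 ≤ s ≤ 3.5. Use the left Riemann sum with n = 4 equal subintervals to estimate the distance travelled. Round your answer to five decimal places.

Δs = (3.5 − 0.5)/4 = 0.75.
Left endpoints: 0.5, 1.25, 2, 2.75.
h(0.5) ≈ 2.12132, h(1.25) ≈ 2.29129, h(2) ≈ 2.44949, h(2.75) ≈ 2.59808.
Sum = Δs · [h(0.5) + h(1.25) + h(2) + h(2.75)].
Sum ≈ 7.09513.

7.09513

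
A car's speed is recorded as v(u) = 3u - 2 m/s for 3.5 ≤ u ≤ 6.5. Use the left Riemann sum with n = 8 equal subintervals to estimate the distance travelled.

Δu = (6.5 − 3.5)/8 = 0.375.
Left endpoints: 3.5, 3.875, 4.25, 4.625, 5, 5.375, 5.75, 6.125.
v(3.5) = 8.5, v(3.875) = 9.625, v(4.25) = 10.75, v(4.625) = 11.875, v(5) = 13, v(5.375) = 14.125, v(5.75) = 15.25, v(6.125) = 16.375.
Sum = Δu · [v(3.5) + v(3.875) + v(4.25) + ...].
Sum = 37.3125.

37.3125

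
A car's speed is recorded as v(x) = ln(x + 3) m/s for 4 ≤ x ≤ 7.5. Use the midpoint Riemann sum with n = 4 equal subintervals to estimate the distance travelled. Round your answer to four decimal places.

Δx = (7.5 − 4)/4 = 0.875.
Midpoints: 4.4375, 5.3125, 6.1875, 7.0625.
v(4.4375) ≈ 2.0065, v(5.3125) ≈ 2.1178, v(6.1875) ≈ 2.2178, v(7.0625) ≈ 2.3088.
Sum = Δx · [v(4.4375) + v(5.3125) + v(6.1875) + v(7.0625)].
Sum ≈ 7.5696.

7.5696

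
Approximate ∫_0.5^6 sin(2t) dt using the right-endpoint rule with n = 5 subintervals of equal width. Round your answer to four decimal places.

Δt = (6 − 0.5)/5 = 1.1.
Right endpoints: 1.6, 2.7, 3.8, 4.9, 6.
f(1.6) ≈ -0.0584, f(2.7) ≈ -0.7728, f(3.8) ≈ 0.9679, f(4.9) ≈ -0.3665, f(6) ≈ -0.5366.
Sum = Δt · [f(1.6) + f(2.7) + f(3.8) + f(4.9) + f(6)].
Sum ≈ -0.8429.

-0.8429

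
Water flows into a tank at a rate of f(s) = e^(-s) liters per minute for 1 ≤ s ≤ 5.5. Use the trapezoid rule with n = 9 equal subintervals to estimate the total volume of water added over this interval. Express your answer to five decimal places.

0.37134

Δs = (5.5 − 1)/9 = 0.5.
f(1) ≈ 0.36788, f(1.5) ≈ 0.22313, f(2) ≈ 0.13534, f(2.5) ≈ 0.08208, f(3) ≈ 0.04979, f(3.5) ≈ 0.03020, f(4) ≈ 0.01832, f(4.5) ≈ 0.01111, f(5) ≈ 0.00674, f(5.5) ≈ 0.00409.
T_9 = (Δs/2)·[f(s_0) + 2f(s_1) + ... + 2f(s_{8}) + f(s_9)].
Sum ≈ 0.37134.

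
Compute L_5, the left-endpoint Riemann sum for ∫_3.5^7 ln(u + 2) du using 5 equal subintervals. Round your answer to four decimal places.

6.7237

Δu = (7 − 3.5)/5 = 0.7.
Left endpoints: 3.5, 4.2, 4.9, 5.6, 6.3.
f(3.5) ≈ 1.7047, f(4.2) ≈ 1.8245, f(4.9) ≈ 1.9315, f(5.6) ≈ 2.0281, f(6.3) ≈ 2.1163.
Sum = Δu · [f(3.5) + f(4.2) + f(4.9) + f(5.6) + f(6.3)].
Sum ≈ 6.7237.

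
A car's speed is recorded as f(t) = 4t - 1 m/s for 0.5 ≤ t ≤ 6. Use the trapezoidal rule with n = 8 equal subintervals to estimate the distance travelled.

Δt = (6 − 0.5)/8 = 0.6875.
f(0.5) = 1, f(1.1875) = 3.75, f(1.875) = 6.5, f(2.5625) = 9.25, f(3.25) = 12, f(3.9375) = 14.75, f(4.625) = 17.5, f(5.3125) = 20.25, f(6) = 23.
T_8 = (Δt/2)·[f(t_0) + 2f(t_1) + ... + 2f(t_{7}) + f(t_8)].
Sum = 66.

66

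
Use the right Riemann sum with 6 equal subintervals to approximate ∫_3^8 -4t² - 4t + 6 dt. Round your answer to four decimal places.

Δt = (8 − 3)/6 = 5/6.
Right endpoints: 23/6, 14/3, 5.5, 19/3, 43/6, 8.
f(23/6) = -613/9, f(14/3) = -898/9, f(5.5) = -137, f(19/3) = -1618/9, f(43/6) = -2053/9, f(8) = -282.
Sum = Δt · [f(23/6) + f(14/3) + f(5.5) + ...].
Sum ≈ -828.9815.

-828.9815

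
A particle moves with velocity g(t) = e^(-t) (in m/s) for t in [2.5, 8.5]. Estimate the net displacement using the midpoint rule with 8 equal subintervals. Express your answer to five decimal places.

Δt = (8.5 − 2.5)/8 = 0.75.
Midpoints: 2.875, 3.625, 4.375, 5.125, 5.875, 6.625, 7.375, 8.125.
g(2.875) ≈ 0.05642, g(3.625) ≈ 0.02665, g(4.375) ≈ 0.01259, g(5.125) ≈ 0.00595, g(5.875) ≈ 0.00281, g(6.625) ≈ 0.00133, g(7.375) ≈ 0.00063, g(8.125) ≈ 0.00030.
Sum = Δt · [g(2.875) + g(3.625) + g(4.375) + ...].
Sum ≈ 0.07999.

0.07999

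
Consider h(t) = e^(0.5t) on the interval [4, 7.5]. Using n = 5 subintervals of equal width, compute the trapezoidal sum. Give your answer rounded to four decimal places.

Δt = (7.5 − 4)/5 = 0.7.
h(4) ≈ 7.3891, h(4.7) ≈ 10.4856, h(5.4) ≈ 14.8797, h(6.1) ≈ 21.1153, h(6.8) ≈ 29.9641, h(7.5) ≈ 42.5211.
T_5 = (Δt/2)·[h(t_0) + 2h(t_1) + ... + 2h(t_{4}) + h(t_5)].
Sum ≈ 70.9799.

70.9799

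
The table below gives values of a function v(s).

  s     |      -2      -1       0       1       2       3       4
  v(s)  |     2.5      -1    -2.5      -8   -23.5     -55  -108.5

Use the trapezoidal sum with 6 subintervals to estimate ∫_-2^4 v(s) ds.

Δs = 1.
T_6 = (1/2)·[2.5 + 2·(-1) + 2·(-2.5) + 2·(-8) + 2·(-23.5) + 2·(-55) + (-108.5)] = -143.

-143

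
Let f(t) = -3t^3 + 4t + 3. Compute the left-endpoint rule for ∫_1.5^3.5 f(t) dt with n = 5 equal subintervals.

Δt = (3.5 − 1.5)/5 = 0.4.
Left endpoints: 1.5, 1.9, 2.3, 2.7, 3.1.
f(1.5) = -1.125, f(1.9) = -9.977, f(2.3) = -24.301, f(2.7) = -45.249, f(3.1) = -73.973.
Sum = Δt · [f(1.5) + f(1.9) + f(2.3) + f(2.7) + f(3.1)].
Sum = -61.85.

-61.85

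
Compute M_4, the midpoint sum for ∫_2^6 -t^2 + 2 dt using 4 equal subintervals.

-61

Δt = (6 − 2)/4 = 1.
Midpoints: 2.5, 3.5, 4.5, 5.5.
f(2.5) = -4.25, f(3.5) = -10.25, f(4.5) = -18.25, f(5.5) = -28.25.
Sum = Δt · [f(2.5) + f(3.5) + f(4.5) + f(5.5)].
Sum = -61.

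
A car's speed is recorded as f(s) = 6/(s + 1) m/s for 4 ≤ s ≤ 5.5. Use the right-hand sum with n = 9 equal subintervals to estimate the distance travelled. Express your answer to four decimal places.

1.5513

Δs = (5.5 − 4)/9 = 1/6.
Right endpoints: 25/6, 13/3, 4.5, 14/3, 29/6, 5, 31/6, 16/3, 5.5.
f(25/6) = 36/31, f(13/3) = 1.125, f(4.5) = 12/11, f(14/3) = 18/17, f(29/6) = 36/35, f(5) = 1, f(31/6) = 36/37, f(16/3) = 18/19, f(5.5) = 12/13.
Sum = Δs · [f(25/6) + f(13/3) + f(4.5) + ...].
Sum ≈ 1.5513.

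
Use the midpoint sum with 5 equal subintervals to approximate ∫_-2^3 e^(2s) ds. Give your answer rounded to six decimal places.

171.634644

Δs = (3 − (-2))/5 = 1.
Midpoints: -1.5, -0.5, 0.5, 1.5, 2.5.
f(-1.5) ≈ 0.049787, f(-0.5) ≈ 0.367879, f(0.5) ≈ 2.718282, f(1.5) ≈ 20.085537, f(2.5) ≈ 148.413159.
Sum = Δs · [f(-1.5) + f(-0.5) + f(0.5) + f(1.5) + f(2.5)].
Sum ≈ 171.634644.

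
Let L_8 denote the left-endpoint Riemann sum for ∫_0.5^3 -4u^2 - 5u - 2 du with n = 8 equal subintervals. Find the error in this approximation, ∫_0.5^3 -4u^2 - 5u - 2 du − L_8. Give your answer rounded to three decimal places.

Exact integral: ∫_0.5^3 f(u) du ≈ -62.70833.
L_8 = -55.44921875.
Error ≈ -62.70833 − (-55.44921875) ≈ -7.259.

-7.259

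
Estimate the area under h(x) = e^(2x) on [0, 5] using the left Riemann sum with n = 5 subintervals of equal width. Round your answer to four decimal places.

Δx = (5 − 0)/5 = 1.
Left endpoints: 0, 1, 2, 3, 4.
h(0) ≈ 1.0000, h(1) ≈ 7.3891, h(2) ≈ 54.5982, h(3) ≈ 403.4288, h(4) ≈ 2980.9580.
Sum = Δx · [h(0) + h(1) + h(2) + h(3) + h(4)].
Sum ≈ 3447.3740.

3447.3740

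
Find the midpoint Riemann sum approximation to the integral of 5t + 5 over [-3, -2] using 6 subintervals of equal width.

-7.5

Δt = (-2 − (-3))/6 = 1/6.
Midpoints: -35/12, -2.75, -31/12, -29/12, -2.25, -25/12.
f(-35/12) = -115/12, f(-2.75) = -8.75, f(-31/12) = -95/12, f(-29/12) = -85/12, f(-2.25) = -6.25, f(-25/12) = -65/12.
Sum = Δt · [f(-35/12) + f(-2.75) + f(-31/12) + ...].
Sum = -7.5.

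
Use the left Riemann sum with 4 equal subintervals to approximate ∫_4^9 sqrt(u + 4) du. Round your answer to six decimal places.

15.672508

Δu = (9 − 4)/4 = 1.25.
Left endpoints: 4, 5.25, 6.5, 7.75.
f(4) ≈ 2.828427, f(5.25) ≈ 3.041381, f(6.5) ≈ 3.240370, f(7.75) ≈ 3.427827.
Sum = Δu · [f(4) + f(5.25) + f(6.5) + f(7.75)].
Sum ≈ 15.672508.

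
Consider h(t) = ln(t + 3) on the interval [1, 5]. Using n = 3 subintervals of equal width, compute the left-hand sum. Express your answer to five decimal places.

6.60985

Δt = (5 − 1)/3 = 4/3.
Left endpoints: 1, 7/3, 11/3.
h(1) ≈ 1.38629, h(7/3) ≈ 1.67398, h(11/3) ≈ 1.89712.
Sum = Δt · [h(1) + h(7/3) + h(11/3)].
Sum ≈ 6.60985.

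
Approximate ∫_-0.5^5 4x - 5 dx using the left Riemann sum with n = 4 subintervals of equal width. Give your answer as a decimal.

6.875

Δx = (5 − (-0.5))/4 = 1.375.
Left endpoints: -0.5, 0.875, 2.25, 3.625.
f(-0.5) = -7, f(0.875) = -1.5, f(2.25) = 4, f(3.625) = 9.5.
Sum = Δx · [f(-0.5) + f(0.875) + f(2.25) + f(3.625)].
Sum = 6.875.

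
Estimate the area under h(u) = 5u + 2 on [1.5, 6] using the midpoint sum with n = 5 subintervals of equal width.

Δu = (6 − 1.5)/5 = 0.9.
Midpoints: 1.95, 2.85, 3.75, 4.65, 5.55.
h(1.95) = 11.75, h(2.85) = 16.25, h(3.75) = 20.75, h(4.65) = 25.25, h(5.55) = 29.75.
Sum = Δu · [h(1.95) + h(2.85) + h(3.75) + h(4.65) + h(5.55)].
Sum = 93.375.

93.375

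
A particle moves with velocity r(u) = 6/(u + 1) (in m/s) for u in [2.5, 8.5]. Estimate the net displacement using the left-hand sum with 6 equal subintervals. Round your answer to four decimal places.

Δu = (8.5 − 2.5)/6 = 1.
Left endpoints: 2.5, 3.5, 4.5, 5.5, 6.5, 7.5.
r(2.5) = 12/7, r(3.5) = 4/3, r(4.5) = 12/11, r(5.5) = 12/13, r(6.5) = 0.8, r(7.5) = 12/17.
Sum = Δu · [r(2.5) + r(3.5) + r(4.5) + ...].
Sum ≈ 6.5675.

6.5675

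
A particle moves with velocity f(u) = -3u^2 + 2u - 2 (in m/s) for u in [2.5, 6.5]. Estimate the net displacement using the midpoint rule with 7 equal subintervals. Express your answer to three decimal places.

-230.673

Δu = (6.5 − 2.5)/7 = 4/7.
Midpoints: 39/14, 47/14, 55/14, 4.5, 71/14, 79/14, 87/14.
f(39/14) = -3863/196, f(47/14) = -5703/196, f(55/14) = -7927/196, f(4.5) = -53.75, f(71/14) = -13527/196, f(79/14) = -16903/196, f(87/14) = -20663/196.
Sum = Δu · [f(39/14) + f(47/14) + f(55/14) + ...].
Sum ≈ -230.673.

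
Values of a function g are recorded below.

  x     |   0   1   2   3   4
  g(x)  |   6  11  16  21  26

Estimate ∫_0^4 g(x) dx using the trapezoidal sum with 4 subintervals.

Δx = 1.
T_4 = (1/2)·[6 + 2·11 + 2·16 + 2·21 + 26] = 64.

64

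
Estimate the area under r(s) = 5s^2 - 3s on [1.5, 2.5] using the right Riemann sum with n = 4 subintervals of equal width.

Δs = (2.5 − 1.5)/4 = 0.25.
Right endpoints: 1.75, 2, 2.25, 2.5.
r(1.75) = 10.0625, r(2) = 14, r(2.25) = 18.5625, r(2.5) = 23.75.
Sum = Δs · [r(1.75) + r(2) + r(2.25) + r(2.5)].
Sum = 16.59375.

16.59375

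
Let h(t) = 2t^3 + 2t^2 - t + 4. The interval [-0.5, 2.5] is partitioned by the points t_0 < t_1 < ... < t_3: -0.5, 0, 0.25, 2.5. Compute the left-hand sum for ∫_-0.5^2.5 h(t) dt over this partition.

12.1640625

Subinterval widths: 0.5, 0.25, 2.25.
Left endpoints: -0.5, 0, 0.25.
h(-0.5) = 4.75, h(0) = 4, h(0.25) = 3.90625.
Sum = Σ Δt_i · h(t_i).
Sum = 12.1640625.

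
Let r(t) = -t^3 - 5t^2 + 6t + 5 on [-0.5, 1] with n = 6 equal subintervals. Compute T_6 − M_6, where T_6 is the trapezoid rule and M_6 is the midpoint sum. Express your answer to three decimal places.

-0.135

T_6 = 7.55078125.
M_6 ≈ 7.68555.
T_6 − M_6 ≈ -0.135.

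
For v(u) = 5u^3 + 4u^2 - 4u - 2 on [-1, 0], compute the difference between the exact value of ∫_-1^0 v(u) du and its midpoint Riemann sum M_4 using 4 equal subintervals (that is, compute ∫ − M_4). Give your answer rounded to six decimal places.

-0.018229

Exact integral: ∫_-1^0 v(u) du ≈ 0.08333333.
M_4 = 0.1015625.
Error ≈ 0.08333333 − 0.1015625 ≈ -0.018229.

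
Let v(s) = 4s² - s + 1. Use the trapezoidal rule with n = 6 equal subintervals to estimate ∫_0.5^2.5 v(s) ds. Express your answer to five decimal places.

19.81481

Δs = (2.5 − 0.5)/6 = 1/3.
v(0.5) = 1.5, v(5/6) = 53/18, v(7/6) = 95/18, v(1.5) = 8.5, v(11/6) = 227/18, v(13/6) = 317/18, v(2.5) = 23.5.
T_6 = (Δs/2)·[v(s_0) + 2v(s_1) + ... + 2v(s_{5}) + v(s_6)].
Sum ≈ 19.81481.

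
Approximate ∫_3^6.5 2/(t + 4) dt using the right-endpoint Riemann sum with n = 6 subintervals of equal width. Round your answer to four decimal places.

0.7838

Δt = (6.5 − 3)/6 = 7/12.
Right endpoints: 43/12, 25/6, 4.75, 16/3, 71/12, 6.5.
f(43/12) = 24/91, f(25/6) = 12/49, f(4.75) = 8/35, f(16/3) = 3/14, f(71/12) = 24/119, f(6.5) = 4/21.
Sum = Δt · [f(43/12) + f(25/6) + f(4.75) + ...].
Sum ≈ 0.7838.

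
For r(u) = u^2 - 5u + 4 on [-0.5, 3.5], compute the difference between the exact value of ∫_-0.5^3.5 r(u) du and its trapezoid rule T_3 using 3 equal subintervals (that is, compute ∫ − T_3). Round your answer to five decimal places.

Exact integral: ∫_-0.5^3.5 r(u) du ≈ 0.3333333.
T_3 ≈ 1.5185185.
Error ≈ 0.3333333 − 1.5185185 ≈ -1.18519.

-1.18519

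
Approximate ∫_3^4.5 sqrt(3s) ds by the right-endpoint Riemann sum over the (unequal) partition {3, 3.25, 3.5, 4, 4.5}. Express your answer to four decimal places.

5.1599

Subinterval widths: 0.25, 0.25, 0.5, 0.5.
Right endpoints: 3.25, 3.5, 4, 4.5.
f(3.25) ≈ 3.1225, f(3.5) ≈ 3.2404, f(4) ≈ 3.4641, f(4.5) ≈ 3.6742.
Sum = Σ Δs_i · f(s_i).
Sum ≈ 5.1599.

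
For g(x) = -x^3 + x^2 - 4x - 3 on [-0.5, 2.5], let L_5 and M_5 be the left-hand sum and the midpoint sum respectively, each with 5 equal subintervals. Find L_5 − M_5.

L_5 = -19.335.
M_5 = -25.32.
L_5 − M_5 = 5.985.

5.985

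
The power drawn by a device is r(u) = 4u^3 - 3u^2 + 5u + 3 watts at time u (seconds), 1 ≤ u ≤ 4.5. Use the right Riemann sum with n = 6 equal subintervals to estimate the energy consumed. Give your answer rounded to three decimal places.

Δu = (4.5 − 1)/6 = 7/12.
Right endpoints: 19/12, 13/6, 2.75, 10/3, 47/12, 4.5.
r(19/12) = 4163/216, r(13/6) = 4367/108, r(2.75) = 77.25, r(10/3) = 3631/27, r(47/12) = 46849/216, r(4.5) = 329.25.
Sum = Δu · [r(19/12) + r(13/6) + r(2.75) + ...].
Sum ≈ 476.924.

476.924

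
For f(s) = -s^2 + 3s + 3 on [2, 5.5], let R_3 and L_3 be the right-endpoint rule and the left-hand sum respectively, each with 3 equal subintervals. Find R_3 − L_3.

-18.375

R_3 ≈ -12.898148.
L_3 ≈ 5.476852.
R_3 − L_3 = -18.375.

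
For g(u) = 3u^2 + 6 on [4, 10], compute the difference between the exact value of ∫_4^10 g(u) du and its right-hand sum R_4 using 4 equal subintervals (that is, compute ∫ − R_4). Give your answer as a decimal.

-195.75

Exact integral: ∫_4^10 g(u) du = 972.
R_4 = 1167.75.
Error = 972 − 1167.75 = -195.75.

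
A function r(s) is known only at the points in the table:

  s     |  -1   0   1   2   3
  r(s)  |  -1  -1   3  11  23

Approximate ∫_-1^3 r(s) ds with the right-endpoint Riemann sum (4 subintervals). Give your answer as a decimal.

36

Δs = 1.
Sum = 1·[(-1) + 3 + 11 + 23] = 36.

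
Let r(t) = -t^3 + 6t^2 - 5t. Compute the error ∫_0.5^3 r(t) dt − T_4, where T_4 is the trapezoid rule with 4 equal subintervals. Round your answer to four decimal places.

-0.1221

Exact integral: ∫_0.5^3 r(t) dt = 11.640625.
T_4 ≈ 11.762695.
Error ≈ 11.640625 − 11.762695 ≈ -0.1221.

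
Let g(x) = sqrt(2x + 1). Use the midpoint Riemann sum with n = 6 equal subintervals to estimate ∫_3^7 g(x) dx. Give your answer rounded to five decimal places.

13.19371

Δx = (7 − 3)/6 = 2/3.
Midpoints: 10/3, 4, 14/3, 16/3, 6, 20/3.
g(10/3) ≈ 2.76887, g(4) ≈ 3.00000, g(14/3) ≈ 3.21455, g(16/3) ≈ 3.41565, g(6) ≈ 3.60555, g(20/3) ≈ 3.78594.
Sum = Δx · [g(10/3) + g(4) + g(14/3) + ...].
Sum ≈ 13.19371.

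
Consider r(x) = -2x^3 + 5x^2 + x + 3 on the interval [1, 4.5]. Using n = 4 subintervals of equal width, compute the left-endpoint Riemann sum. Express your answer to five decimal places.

-4.11523

Δx = (4.5 − 1)/4 = 0.875.
Left endpoints: 1, 1.875, 2.75, 3.625.
r(1) = 7, r(1.875) = 9.26953125, r(2.75) = 1.96875, r(3.625) = -22.94140625.
Sum = Δx · [r(1) + r(1.875) + r(2.75) + r(3.625)].
Sum ≈ -4.11523.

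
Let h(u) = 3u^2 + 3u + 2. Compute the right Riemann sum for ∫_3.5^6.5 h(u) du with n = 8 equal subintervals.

301.5234375

Δu = (6.5 − 3.5)/8 = 0.375.
Right endpoints: 3.875, 4.25, 4.625, 5, 5.375, 5.75, 6.125, 6.5.
h(3.875) = 58.671875, h(4.25) = 68.9375, h(4.625) = 80.046875, h(5) = 92, h(5.375) = 104.796875, h(5.75) = 118.4375, h(6.125) = 132.921875, h(6.5) = 148.25.
Sum = Δu · [h(3.875) + h(4.25) + h(4.625) + ...].
Sum = 301.5234375.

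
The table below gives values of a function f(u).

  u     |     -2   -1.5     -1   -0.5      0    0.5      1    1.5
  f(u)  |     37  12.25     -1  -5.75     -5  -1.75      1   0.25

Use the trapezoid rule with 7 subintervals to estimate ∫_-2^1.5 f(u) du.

Δu = 0.5.
T_7 = (0.5/2)·[37 + 2·12.25 + 2·(-1) + 2·(-5.75) + 2·(-5) + 2·(-1.75) + 2·1 + 0.25] = 9.1875.

9.1875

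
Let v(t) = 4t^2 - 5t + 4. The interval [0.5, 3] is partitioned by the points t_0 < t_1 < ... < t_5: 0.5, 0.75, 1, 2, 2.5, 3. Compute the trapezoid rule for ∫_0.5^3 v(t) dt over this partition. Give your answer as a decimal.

Subinterval widths: 0.25, 0.25, 1, 0.5, 0.5.
v(0.5) = 2.5, v(0.75) = 2.5, v(1) = 3, v(2) = 10, v(2.5) = 16.5, v(3) = 25.
On each subinterval the trapezoid contributes (Δt_i/2)·[v(t_{i-1}) + v(t_i)].
Sum = 24.8125.

24.8125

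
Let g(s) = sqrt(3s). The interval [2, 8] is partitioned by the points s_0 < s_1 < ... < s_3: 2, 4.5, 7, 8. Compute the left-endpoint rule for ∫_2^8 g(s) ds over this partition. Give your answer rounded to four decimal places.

19.8919

Subinterval widths: 2.5, 2.5, 1.
Left endpoints: 2, 4.5, 7.
g(2) ≈ 2.4495, g(4.5) ≈ 3.6742, g(7) ≈ 4.5826.
Sum = Σ Δs_i · g(s_i).
Sum ≈ 19.8919.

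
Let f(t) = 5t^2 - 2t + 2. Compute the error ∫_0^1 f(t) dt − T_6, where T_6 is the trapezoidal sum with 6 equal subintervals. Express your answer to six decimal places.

-0.023148

Exact integral: ∫_0^1 f(t) dt ≈ 2.66666667.
T_6 ≈ 2.68981481.
Error ≈ 2.66666667 − 2.68981481 ≈ -0.023148.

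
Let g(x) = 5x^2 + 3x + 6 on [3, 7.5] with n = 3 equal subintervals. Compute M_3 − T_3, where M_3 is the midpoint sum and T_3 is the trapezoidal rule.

-12.65625

M_3 = 751.78125.
T_3 = 764.4375.
M_3 − T_3 = -12.65625.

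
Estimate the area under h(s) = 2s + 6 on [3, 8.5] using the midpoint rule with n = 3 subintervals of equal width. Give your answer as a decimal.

Δs = (8.5 − 3)/3 = 11/6.
Midpoints: 47/12, 5.75, 91/12.
h(47/12) = 83/6, h(5.75) = 17.5, h(91/12) = 127/6.
Sum = Δs · [h(47/12) + h(5.75) + h(91/12)].
Sum = 96.25.

96.25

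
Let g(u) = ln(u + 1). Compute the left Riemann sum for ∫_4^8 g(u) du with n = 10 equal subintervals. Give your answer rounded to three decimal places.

7.609

Δu = (8 − 4)/10 = 0.4.
Left endpoints: 4, 4.4, 4.8, 5.2, 5.6, 6, 6.4, 6.8, 7.2, 7.6.
g(4) ≈ 1.609, g(4.4) ≈ 1.686, g(4.8) ≈ 1.758, g(5.2) ≈ 1.825, g(5.6) ≈ 1.887, g(6) ≈ 1.946, g(6.4) ≈ 2.001, g(6.8) ≈ 2.054, g(7.2) ≈ 2.104, g(7.6) ≈ 2.152.
Sum = Δu · [g(4) + g(4.4) + g(4.8) + ...].
Sum ≈ 7.609.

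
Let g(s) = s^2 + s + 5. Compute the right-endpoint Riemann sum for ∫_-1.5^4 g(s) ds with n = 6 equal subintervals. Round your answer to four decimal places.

66.4265

Δs = (4 − (-1.5))/6 = 11/12.
Right endpoints: -7/12, 1/3, 1.25, 13/6, 37/12, 4.
g(-7/12) = 685/144, g(1/3) = 49/9, g(1.25) = 7.8125, g(13/6) = 427/36, g(37/12) = 2533/144, g(4) = 25.
Sum = Δs · [g(-7/12) + g(1/3) + g(1.25) + ...].
Sum ≈ 66.4265.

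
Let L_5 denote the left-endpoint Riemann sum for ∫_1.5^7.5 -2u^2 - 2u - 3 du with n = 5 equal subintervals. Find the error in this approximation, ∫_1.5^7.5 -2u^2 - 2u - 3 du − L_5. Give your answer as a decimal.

-69.12

Exact integral: ∫_1.5^7.5 f(u) du = -351.
L_5 = -281.88.
Error = -351 − (-281.88) = -69.12.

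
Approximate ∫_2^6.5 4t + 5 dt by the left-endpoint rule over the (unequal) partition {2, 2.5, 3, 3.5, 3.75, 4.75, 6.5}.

Subinterval widths: 0.5, 0.5, 0.5, 0.25, 1, 1.75.
Left endpoints: 2, 2.5, 3, 3.5, 3.75, 4.75.
f(2) = 13, f(2.5) = 15, f(3) = 17, f(3.5) = 19, f(3.75) = 20, f(4.75) = 24.
Sum = Σ Δt_i · f(t_i).
Sum = 89.25.

89.25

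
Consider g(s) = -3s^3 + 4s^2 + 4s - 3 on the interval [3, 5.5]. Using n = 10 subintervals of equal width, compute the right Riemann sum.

-445.99609375

Δs = (5.5 − 3)/10 = 0.25.
Right endpoints: 3.25, 3.5, 3.75, 4, 4.25, 4.5, 4.75, 5, 5.25, 5.5.
g(3.25) = -50.734375, g(3.5) = -68.625, g(3.75) = -89.953125, g(4) = -115, g(4.25) = -144.046875, g(4.5) = -177.375, g(4.75) = -215.265625, g(5) = -258, g(5.25) = -305.859375, g(5.5) = -359.125.
Sum = Δs · [g(3.25) + g(3.5) + g(3.75) + ...].
Sum = -445.99609375.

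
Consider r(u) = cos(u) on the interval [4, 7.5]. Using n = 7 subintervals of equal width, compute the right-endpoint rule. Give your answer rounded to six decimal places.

Δu = (7.5 − 4)/7 = 0.5.
Right endpoints: 4.5, 5, 5.5, 6, 6.5, 7, 7.5.
r(4.5) ≈ -0.210796, r(5) ≈ 0.283662, r(5.5) ≈ 0.708670, r(6) ≈ 0.960170, r(6.5) ≈ 0.976588, r(7) ≈ 0.753902, r(7.5) ≈ 0.346635.
Sum = Δu · [r(4.5) + r(5) + r(5.5) + ...].
Sum ≈ 1.909416.

1.909416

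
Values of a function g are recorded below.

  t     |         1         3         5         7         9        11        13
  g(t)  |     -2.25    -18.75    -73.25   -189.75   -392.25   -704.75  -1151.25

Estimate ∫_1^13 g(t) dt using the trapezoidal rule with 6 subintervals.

Δt = 2.
T_6 = (2/2)·[(-2.25) + 2·(-18.75) + 2·(-73.25) + 2·(-189.75) + 2·(-392.25) + 2·(-704.75) + (-1151.25)] = -3911.

-3911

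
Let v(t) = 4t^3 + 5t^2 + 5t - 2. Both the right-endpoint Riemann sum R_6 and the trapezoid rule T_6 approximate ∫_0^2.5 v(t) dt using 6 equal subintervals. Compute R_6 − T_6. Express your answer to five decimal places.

22.13542

R_6 ≈ 99.3113426.
T_6 ≈ 77.1759259.
R_6 − T_6 ≈ 22.13542.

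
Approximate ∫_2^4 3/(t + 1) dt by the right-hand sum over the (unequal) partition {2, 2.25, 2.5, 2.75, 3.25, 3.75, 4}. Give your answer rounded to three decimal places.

Subinterval widths: 0.25, 0.25, 0.25, 0.5, 0.5, 0.25.
Right endpoints: 2.25, 2.5, 2.75, 3.25, 3.75, 4.
f(2.25) = 12/13, f(2.5) = 6/7, f(2.75) = 0.8, f(3.25) = 12/17, f(3.75) = 12/19, f(4) = 0.6.
Sum = Σ Δt_i · f(t_i).
Sum ≈ 1.464.

1.464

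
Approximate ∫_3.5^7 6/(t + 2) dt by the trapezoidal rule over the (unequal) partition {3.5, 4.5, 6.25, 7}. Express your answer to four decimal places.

Subinterval widths: 1, 1.75, 0.75.
f(3.5) = 12/11, f(4.5) = 12/13, f(6.25) = 8/11, f(7) = 2/3.
On each subinterval the trapezoid contributes (Δt_i/2)·[f(t_{i-1}) + f(t_i)].
Sum ≈ 2.9738.

2.9738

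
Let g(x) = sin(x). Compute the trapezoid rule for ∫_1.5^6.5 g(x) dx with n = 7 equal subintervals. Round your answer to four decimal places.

Δx = (6.5 − 1.5)/7 = 5/7.
g(1.5) ≈ 0.9975, g(31/14) ≈ 0.8000, g(41/14) ≈ 0.2114, g(51/14) ≈ -0.4805, g(61/14) ≈ -0.9376, g(71/14) ≈ -0.9362, g(81/14) ≈ -0.4772, g(6.5) ≈ 0.2151.
T_7 = (Δx/2)·[g(x_0) + 2g(x_1) + ... + 2g(x_{6}) + g(x_7)].
Sum ≈ -0.8670.

-0.8670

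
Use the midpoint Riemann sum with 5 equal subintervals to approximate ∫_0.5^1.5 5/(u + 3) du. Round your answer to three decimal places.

Δu = (1.5 − 0.5)/5 = 0.2.
Midpoints: 0.6, 0.8, 1, 1.2, 1.4.
f(0.6) = 25/18, f(0.8) = 25/19, f(1) = 1.25, f(1.2) = 25/21, f(1.4) = 25/22.
Sum = Δu · [f(0.6) + f(0.8) + f(1) + f(1.2) + f(1.4)].
Sum ≈ 1.256.

1.256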